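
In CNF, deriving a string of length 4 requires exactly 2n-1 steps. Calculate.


Chomsky Normal Form derivation:
String length n = 4
Each step either:
  - Splits a nonterminal into two (n-1 such steps)
  - Converts a nonterminal to terminal (n such steps)
Total = (n-1) + n = 2n - 1
= 2(4) - 1
= 8 - 1
= 7

7


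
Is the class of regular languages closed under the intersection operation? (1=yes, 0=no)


Regular languages are closed under:
- Union (DFA product construction)
- Intersection (DFA product construction)
- Complement (swap accept/reject states)
- Concatenation (NFA construction)
- Kleene star (NFA construction)
intersection is in this list
Therefore: closed

1


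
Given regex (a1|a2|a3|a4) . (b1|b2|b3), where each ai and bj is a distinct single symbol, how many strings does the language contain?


First group: 4 alternatives
Second group: 3 alternatives
Concatenation: each choice from group 1 pairs with each from group 2
Total = 4 x 3 = 12

12


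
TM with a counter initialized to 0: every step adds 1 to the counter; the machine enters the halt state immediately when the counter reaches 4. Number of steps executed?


Counter starts at 0. Counting sequence:
  Step 1: counter = 1
  Step 2: counter = 2
  Step 3: counter = 3
  Step 4: counter = 4
Counter reached 4 -> halt
Total steps = 4

4


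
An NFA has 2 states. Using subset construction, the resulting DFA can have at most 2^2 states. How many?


NFA has 2 states
Subset construction: each DFA state = subset of NFA states
Maximum subsets = 2^2
2^2 = 4

4


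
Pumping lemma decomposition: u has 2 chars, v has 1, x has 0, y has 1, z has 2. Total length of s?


|s| = |u| + |v| + |x| + |y| + |z|
= 2 + 1 + 0 + 1 + 2
= 3 + 0 + 3
= 3 + 3
= 6

6


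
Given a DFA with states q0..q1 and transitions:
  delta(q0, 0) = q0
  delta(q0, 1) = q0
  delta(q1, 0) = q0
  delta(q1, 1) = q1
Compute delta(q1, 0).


Looking up transition function:
delta(q1, 0) in the table
Row: q1, Column: 0
Result: q0

q0


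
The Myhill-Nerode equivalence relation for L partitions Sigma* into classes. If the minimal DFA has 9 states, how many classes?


Myhill-Nerode theorem:
Number of equivalence classes = number of states in minimal DFA
Minimal DFA states = 9
Therefore equivalence classes = 9

9


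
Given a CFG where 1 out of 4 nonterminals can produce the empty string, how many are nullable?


Nonterminals: {S, A, B, C}
A nonterminal is nullable if it can derive epsilon
Counting nullable nonterminals: 1
Total nullable = 1

1


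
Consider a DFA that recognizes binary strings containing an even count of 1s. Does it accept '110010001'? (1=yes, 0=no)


DFA has 2 states: q_even (start, accept=yes) and q_odd
Processing string '110010001' character by character:
  Position 0: read '1', 1-count=1 -> q_odd
  Position 1: read '1', 1-count=2 -> q_even
  Position 2: read '0', 1-count=2 -> q_even (no change)
  Position 3: read '0', 1-count=2 -> q_even (no change)
  Position 4: read '1', 1-count=3 -> q_odd
  Position 5: read '0', 1-count=3 -> q_odd (no change)
  Position 6: read '0', 1-count=3 -> q_odd (no change)
  Position 7: read '0', 1-count=3 -> q_odd (no change)
  Position 8: read '1', 1-count=4 -> q_even
Final state: q_even, total 1s = 4 (even); the DFA requires an even count -> accept

1


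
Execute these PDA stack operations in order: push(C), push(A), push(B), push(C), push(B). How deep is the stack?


Tracing stack operations:
  push(C) -> stack = [C], depth=1
  push(A) -> stack = [C,A], depth=2
  push(B) -> stack = [C,A,B], depth=3
  push(C) -> stack = [C,A,B,C], depth=4
  push(B) -> stack = [C,A,B,C,B], depth=5
Final depth = 5

5


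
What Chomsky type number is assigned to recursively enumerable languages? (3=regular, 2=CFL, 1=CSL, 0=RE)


Chomsky hierarchy levels:
  Type 3: Regular (DFA/NFA/regex)
  Type 2: Context-free (PDA)
  Type 1: Context-sensitive
  Type 0: Recursively enumerable (TM)
'recursively enumerable' corresponds to Type 0

0


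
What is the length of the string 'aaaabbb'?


String: 'aaaabbb'
Counting characters:
  'a' appears 4 time(s)
  'b' appears 3 time(s)
Total length = 4 + 3 = 7

7


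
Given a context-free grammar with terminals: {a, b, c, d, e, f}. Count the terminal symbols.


Terminal symbols: a, b, c, d, e, f
Counting each: a (#1), b (#2), c (#3), d (#4), e (#5), f (#6)
Total = 6

6


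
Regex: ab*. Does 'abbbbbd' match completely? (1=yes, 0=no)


Pattern: ab*
String: 'abbbbbd'
Pattern requires: exactly one 'a' followed by zero or more 'b's
First char is 'a' -> OK
Rest 'bbbbbd': all b's? No
Result: 0

0


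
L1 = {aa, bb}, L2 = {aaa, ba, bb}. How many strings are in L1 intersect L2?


L1 = {aa, bb}
L2 = {aaa, ba, bb}
Checking each string in L1 against L2:
  'aa': in L2? No
  'bb': in L2? Yes
Intersection = {bb}
|L1 ∩ L2| = 1

1


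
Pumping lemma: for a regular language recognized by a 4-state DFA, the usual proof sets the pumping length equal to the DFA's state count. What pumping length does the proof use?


Pumping lemma for regular languages (standard proof):
Take p = |Q|, the number of DFA states.
Any string of length >= |Q| passes through |Q|+1 states while reading its first |Q| symbols,
so by pigeonhole some state repeats, giving the loop that can be pumped.
Here |Q| = 4
Therefore the proof uses p = 4

4


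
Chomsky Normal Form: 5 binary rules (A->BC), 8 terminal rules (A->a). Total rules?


CNF allows two rule forms:
  A -> BC (binary): 5 rules
  A -> a (terminal): 8 rules
Total = 5 + 8 = 13

13


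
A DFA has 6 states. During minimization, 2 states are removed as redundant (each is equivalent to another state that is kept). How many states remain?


Original DFA: 6 states
Redundant states removed: 2
Minimized states = original - removed
= 6 - 2
= 4

4


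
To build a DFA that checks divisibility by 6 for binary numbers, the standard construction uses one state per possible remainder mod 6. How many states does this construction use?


Divisibility by 6 is tracked via the remainder mod 6: 0, 1, ..., 5
The construction assigns one state to each remainder
Number of remainders = 6

6


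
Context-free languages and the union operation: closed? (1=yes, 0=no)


CFL closure properties:
  Closed under: union, concatenation, Kleene star
  NOT closed under: intersection, complement
Operation 'union' is in closed list -> Yes (closed)

1


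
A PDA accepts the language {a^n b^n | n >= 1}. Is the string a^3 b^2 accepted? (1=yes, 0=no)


Language requires equal numbers of a's and b's
PDA pushes for each 'a', pops for each 'b'
Number of a's = 3
Number of b's = 2
3 != 2 -> Reject

0


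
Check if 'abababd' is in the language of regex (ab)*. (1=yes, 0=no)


Pattern: (ab)*
String: 'abababd'
Pattern requires: zero or more repetitions of 'ab'
Length 7 is odd -> cannot be (ab)* -> no match
Result: 0

0


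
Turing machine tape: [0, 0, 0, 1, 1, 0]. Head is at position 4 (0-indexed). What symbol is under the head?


Tape: [0, 0, 0, 1, 1, 0]
Positions: 0 1 2 3 4 5
Values:    0 0 0 1 1 0
Head at position 4
tape[4] = 1

1


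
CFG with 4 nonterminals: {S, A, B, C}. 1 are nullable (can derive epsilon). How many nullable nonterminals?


Nonterminals: {S, A, B, C}
A nonterminal is nullable if it can derive epsilon
Counting nullable nonterminals: 1
Total nullable = 1

1


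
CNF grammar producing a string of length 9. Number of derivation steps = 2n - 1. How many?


Chomsky Normal Form derivation:
String length n = 9
Each step either:
  - Splits a nonterminal into two (n-1 such steps)
  - Converts a nonterminal to terminal (n such steps)
Total = (n-1) + n = 2n - 1
= 2(9) - 1
= 18 - 1
= 17

17


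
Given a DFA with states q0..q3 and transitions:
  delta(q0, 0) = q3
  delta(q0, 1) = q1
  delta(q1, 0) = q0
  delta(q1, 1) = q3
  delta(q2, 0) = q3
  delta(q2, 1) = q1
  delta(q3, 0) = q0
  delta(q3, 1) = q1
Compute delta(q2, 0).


Looking up transition function:
delta(q2, 0) in the table
Row: q2, Column: 0
Result: q3

q3


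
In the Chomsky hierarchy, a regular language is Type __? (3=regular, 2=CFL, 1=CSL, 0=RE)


Chomsky hierarchy levels:
  Type 3: Regular (DFA/NFA/regex)
  Type 2: Context-free (PDA)
  Type 1: Context-sensitive
  Type 0: Recursively enumerable (TM)
'regular' corresponds to Type 3

3


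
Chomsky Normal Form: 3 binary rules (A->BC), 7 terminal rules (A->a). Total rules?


CNF allows two rule forms:
  A -> BC (binary): 3 rules
  A -> a (terminal): 7 rules
Total = 3 + 7 = 10

10


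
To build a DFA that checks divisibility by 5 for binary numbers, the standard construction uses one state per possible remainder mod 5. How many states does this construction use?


Divisibility by 5 is tracked via the remainder mod 5: 0, 1, ..., 4
The construction assigns one state to each remainder
Number of remainders = 5

5


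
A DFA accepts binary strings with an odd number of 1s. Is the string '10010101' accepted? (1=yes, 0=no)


DFA has 2 states: q_even (start, accept=no) and q_odd
Processing string '10010101' character by character:
  Position 0: read '1', 1-count=1 -> q_odd
  Position 1: read '0', 1-count=1 -> q_odd (no change)
  Position 2: read '0', 1-count=1 -> q_odd (no change)
  Position 3: read '1', 1-count=2 -> q_even
  Position 4: read '0', 1-count=2 -> q_even (no change)
  Position 5: read '1', 1-count=3 -> q_odd
  Position 6: read '0', 1-count=3 -> q_odd (no change)
  Position 7: read '1', 1-count=4 -> q_even
Final state: q_even, total 1s = 4 (even); the DFA requires an odd count -> reject

0


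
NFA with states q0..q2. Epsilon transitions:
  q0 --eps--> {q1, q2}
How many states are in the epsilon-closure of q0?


Starting from q0
Initialize closure = {q0}
Follow epsilon from q0 -> add q1
Follow epsilon from q0 -> add q2
Final closure: {q0, q1, q2}
Size = 3

3


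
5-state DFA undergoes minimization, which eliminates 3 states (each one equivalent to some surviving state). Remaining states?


Original DFA: 5 states
Redundant states removed: 3
Minimized states = original - removed
= 5 - 3
= 2

2


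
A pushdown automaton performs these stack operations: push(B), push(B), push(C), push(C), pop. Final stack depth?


Tracing stack operations:
  push(B) -> stack = [B], depth=1
  push(B) -> stack = [B,B], depth=2
  push(C) -> stack = [B,B,C], depth=3
  push(C) -> stack = [B,B,C,C], depth=4
  pop -> removed C, stack = [B,B,C], depth=3
Final depth = 3

3


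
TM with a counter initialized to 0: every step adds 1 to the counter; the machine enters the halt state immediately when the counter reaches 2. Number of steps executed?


Counter starts at 0. Counting sequence:
  Step 1: counter = 1
  Step 2: counter = 2
Counter reached 2 -> halt
Total steps = 2

2


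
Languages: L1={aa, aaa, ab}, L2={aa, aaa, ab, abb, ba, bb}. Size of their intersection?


L1 = {aa, aaa, ab}
L2 = {aa, aaa, ab, abb, ba, bb}
Checking each string in L1 against L2:
  'aa': in L2? Yes
  'aaa': in L2? Yes
  'ab': in L2? Yes
Intersection = {aa, aaa, ab}
|L1 ∩ L2| = 3

3


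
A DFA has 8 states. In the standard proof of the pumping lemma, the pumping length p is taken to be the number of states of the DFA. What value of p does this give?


Pumping lemma for regular languages (standard proof):
Take p = |Q|, the number of DFA states.
Any string of length >= |Q| passes through |Q|+1 states while reading its first |Q| symbols,
so by pigeonhole some state repeats, giving the loop that can be pumped.
Here |Q| = 8
Therefore the proof uses p = 8

8


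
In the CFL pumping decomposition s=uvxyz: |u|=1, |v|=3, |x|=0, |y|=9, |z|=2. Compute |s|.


|s| = |u| + |v| + |x| + |y| + |z|
= 1 + 3 + 0 + 9 + 2
= 4 + 0 + 11
= 4 + 11
= 15

15


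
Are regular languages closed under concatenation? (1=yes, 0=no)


Regular languages are closed under:
- Union (DFA product construction)
- Intersection (DFA product construction)
- Complement (swap accept/reject states)
- Concatenation (NFA construction)
- Kleene star (NFA construction)
concatenation is in this list
Therefore: closed

1


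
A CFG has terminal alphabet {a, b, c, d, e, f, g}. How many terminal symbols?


Terminal symbols: a, b, c, d, e, f, g
Counting each: a (#1), b (#2), c (#3), d (#4), e (#5), f (#6), g (#7)
Total = 7

7


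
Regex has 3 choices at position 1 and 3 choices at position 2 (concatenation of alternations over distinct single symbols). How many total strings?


First group: 3 alternatives
Second group: 3 alternatives
Concatenation: each choice from group 1 pairs with each from group 2
Total = 3 x 3 = 9

9


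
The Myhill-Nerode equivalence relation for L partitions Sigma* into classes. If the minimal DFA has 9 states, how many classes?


Myhill-Nerode theorem:
Number of equivalence classes = number of states in minimal DFA
Minimal DFA states = 9
Therefore equivalence classes = 9

9


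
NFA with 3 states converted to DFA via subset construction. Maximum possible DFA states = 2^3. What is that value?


NFA has 3 states
Subset construction: each DFA state = subset of NFA states
Maximum subsets = 2^3
2^3 = 8

8


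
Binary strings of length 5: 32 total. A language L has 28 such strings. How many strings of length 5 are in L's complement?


Alphabet: {0,1}
String length: 5
Total strings of length 5 = 2^5 = 32
Strings in L = 28
Complement = total - |L|
= 32 - 28
= 4

4


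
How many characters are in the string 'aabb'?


String: 'aabb'
Counting characters:
  'a' appears 2 time(s)
  'b' appears 2 time(s)
Total length = 2 + 2 = 4

4


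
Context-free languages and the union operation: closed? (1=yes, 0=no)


CFL closure properties:
  Closed under: union, concatenation, Kleene star
  NOT closed under: intersection, complement
Operation 'union' is in closed list -> Yes (closed)

1


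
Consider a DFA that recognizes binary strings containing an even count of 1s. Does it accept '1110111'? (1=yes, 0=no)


DFA has 2 states: q_even (start, accept=yes) and q_odd
Processing string '1110111' character by character:
  Position 0: read '1', 1-count=1 -> q_odd
  Position 1: read '1', 1-count=2 -> q_even
  Position 2: read '1', 1-count=3 -> q_odd
  Position 3: read '0', 1-count=3 -> q_odd (no change)
  Position 4: read '1', 1-count=4 -> q_even
  Position 5: read '1', 1-count=5 -> q_odd
  Position 6: read '1', 1-count=6 -> q_even
Final state: q_even, total 1s = 6 (even); the DFA requires an even count -> accept

1


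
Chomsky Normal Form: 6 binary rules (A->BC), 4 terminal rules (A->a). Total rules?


CNF allows two rule forms:
  A -> BC (binary): 6 rules
  A -> a (terminal): 4 rules
Total = 6 + 4 = 10

10


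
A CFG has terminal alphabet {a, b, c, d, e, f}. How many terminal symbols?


Terminal symbols: a, b, c, d, e, f
Counting each: a (#1), b (#2), c (#3), d (#4), e (#5), f (#6)
Total = 6

6


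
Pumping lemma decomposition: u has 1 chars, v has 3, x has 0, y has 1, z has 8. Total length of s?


|s| = |u| + |v| + |x| + |y| + |z|
= 1 + 3 + 0 + 1 + 8
= 4 + 0 + 9
= 4 + 9
= 13

13


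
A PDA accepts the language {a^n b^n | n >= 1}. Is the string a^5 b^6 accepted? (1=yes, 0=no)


Language requires equal numbers of a's and b's
PDA pushes for each 'a', pops for each 'b'
Number of a's = 5
Number of b's = 6
5 != 6 -> Reject

0


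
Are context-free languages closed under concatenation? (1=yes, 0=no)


CFL closure properties:
  Closed under: union, concatenation, Kleene star
  NOT closed under: intersection, complement
Operation 'concatenation' is in closed list -> Yes (closed)

1


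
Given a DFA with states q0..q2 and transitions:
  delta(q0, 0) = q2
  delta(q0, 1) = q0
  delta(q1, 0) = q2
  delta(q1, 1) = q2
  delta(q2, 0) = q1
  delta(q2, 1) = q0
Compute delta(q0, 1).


Looking up transition function:
delta(q0, 1) in the table
Row: q0, Column: 1
Result: q0

q0


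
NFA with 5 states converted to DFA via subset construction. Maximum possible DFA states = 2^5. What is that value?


NFA has 5 states
Subset construction: each DFA state = subset of NFA states
Maximum subsets = 2^5
2^5 = 32

32


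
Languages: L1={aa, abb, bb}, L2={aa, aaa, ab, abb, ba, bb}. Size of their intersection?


L1 = {aa, abb, bb}
L2 = {aa, aaa, ab, abb, ba, bb}
Checking each string in L1 against L2:
  'aa': in L2? Yes
  'abb': in L2? Yes
  'bb': in L2? Yes
Intersection = {aa, abb, bb}
|L1 ∩ L2| = 3

3


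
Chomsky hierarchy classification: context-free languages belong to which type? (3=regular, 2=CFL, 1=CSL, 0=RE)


Chomsky hierarchy levels:
  Type 3: Regular (DFA/NFA/regex)
  Type 2: Context-free (PDA)
  Type 1: Context-sensitive
  Type 0: Recursively enumerable (TM)
'context-free' corresponds to Type 2

2


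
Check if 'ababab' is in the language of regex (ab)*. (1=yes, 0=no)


Pattern: (ab)*
String: 'ababab'
Pattern requires: zero or more repetitions of 'ab'
Pairs: ['ab', 'ab', 'ab']
All pairs are 'ab'? Yes
Result: 1

1


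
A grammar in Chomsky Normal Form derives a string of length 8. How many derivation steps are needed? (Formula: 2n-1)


Chomsky Normal Form derivation:
String length n = 8
Each step either:
  - Splits a nonterminal into two (n-1 such steps)
  - Converts a nonterminal to terminal (n such steps)
Total = (n-1) + n = 2n - 1
= 2(8) - 1
= 16 - 1
= 15

15


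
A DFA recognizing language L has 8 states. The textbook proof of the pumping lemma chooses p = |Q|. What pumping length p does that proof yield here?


Pumping lemma for regular languages (standard proof):
Take p = |Q|, the number of DFA states.
Any string of length >= |Q| passes through |Q|+1 states while reading its first |Q| symbols,
so by pigeonhole some state repeats, giving the loop that can be pumped.
Here |Q| = 8
Therefore the proof uses p = 8

8


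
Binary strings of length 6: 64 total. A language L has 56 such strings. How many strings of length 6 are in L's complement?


Alphabet: {0,1}
String length: 6
Total strings of length 6 = 2^6 = 64
Strings in L = 56
Complement = total - |L|
= 64 - 56
= 8

8


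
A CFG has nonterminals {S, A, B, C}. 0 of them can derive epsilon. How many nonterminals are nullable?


Nonterminals: {S, A, B, C}
A nonterminal is nullable if it can derive epsilon
Counting nullable nonterminals: 0
Total nullable = 0

0


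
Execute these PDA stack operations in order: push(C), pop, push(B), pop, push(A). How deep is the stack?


Tracing stack operations:
  push(C) -> stack = [C], depth=1
  pop -> removed C, stack = [], depth=0
  push(B) -> stack = [B], depth=1
  pop -> removed B, stack = [], depth=0
  push(A) -> stack = [A], depth=1
Final depth = 1

1


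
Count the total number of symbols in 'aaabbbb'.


String: 'aaabbbb'
Counting characters:
  'a' appears 3 time(s)
  'b' appears 4 time(s)
Total length = 3 + 4 = 7

7


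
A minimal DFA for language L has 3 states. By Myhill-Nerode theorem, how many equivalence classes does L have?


Myhill-Nerode theorem:
Number of equivalence classes = number of states in minimal DFA
Minimal DFA states = 3
Therefore equivalence classes = 3

3


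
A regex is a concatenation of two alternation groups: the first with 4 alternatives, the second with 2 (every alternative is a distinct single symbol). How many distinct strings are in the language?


First group: 4 alternatives
Second group: 2 alternatives
Concatenation: each choice from group 1 pairs with each from group 2
Total = 4 x 2 = 8

8


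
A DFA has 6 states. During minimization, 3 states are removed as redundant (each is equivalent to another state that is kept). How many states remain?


Original DFA: 6 states
Redundant states removed: 3
Minimized states = original - removed
= 6 - 3
= 3

3


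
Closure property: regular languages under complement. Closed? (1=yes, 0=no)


Regular languages are closed under:
- Union (DFA product construction)
- Intersection (DFA product construction)
- Complement (swap accept/reject states)
- Concatenation (NFA construction)
- Kleene star (NFA construction)
complement is in this list
Therefore: closed

1


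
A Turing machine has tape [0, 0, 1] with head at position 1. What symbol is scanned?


Tape: [0, 0, 1]
Positions: 0 1 2
Values:    0 0 1
Head at position 1
tape[1] = 0

0


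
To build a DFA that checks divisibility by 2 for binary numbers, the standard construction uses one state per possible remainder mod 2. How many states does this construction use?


Divisibility by 2 is tracked via the remainder mod 2: 0, 1, ..., 1
The construction assigns one state to each remainder
Number of remainders = 2

2


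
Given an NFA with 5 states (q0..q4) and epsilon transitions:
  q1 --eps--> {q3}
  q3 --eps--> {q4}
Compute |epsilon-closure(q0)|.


Starting from q0
Initialize closure = {q0}
q0 has no outgoing epsilon transitions -> nothing to add
Final closure: {q0}
Size = 1

1


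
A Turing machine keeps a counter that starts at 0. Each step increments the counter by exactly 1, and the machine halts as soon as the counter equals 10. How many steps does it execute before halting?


Counter starts at 0. Counting sequence:
  Step 1: counter = 1
  Step 2: counter = 2
  Step 3: counter = 3
  Step 4: counter = 4
  Step 5: counter = 5
  Step 6: counter = 6
  ...
  Step 10: counter = 10
Counter reached 10 -> halt
Total steps = 10

10


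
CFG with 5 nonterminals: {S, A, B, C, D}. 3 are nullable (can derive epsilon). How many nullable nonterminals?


Nonterminals: {S, A, B, C, D}
A nonterminal is nullable if it can derive epsilon
Counting nullable nonterminals: 3
Total nullable = 3

3


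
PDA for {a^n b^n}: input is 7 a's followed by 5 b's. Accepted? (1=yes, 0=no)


Language requires equal numbers of a's and b's
PDA pushes for each 'a', pops for each 'b'
Number of a's = 7
Number of b's = 5
7 != 5 -> Reject

0


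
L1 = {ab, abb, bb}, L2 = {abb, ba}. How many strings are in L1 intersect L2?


L1 = {ab, abb, bb}
L2 = {abb, ba}
Checking each string in L1 against L2:
  'ab': in L2? No
  'abb': in L2? Yes
  'bb': in L2? No
Intersection = {abb}
|L1 ∩ L2| = 1

1


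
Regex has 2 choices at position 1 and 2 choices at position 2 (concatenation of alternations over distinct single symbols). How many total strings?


First group: 2 alternatives
Second group: 2 alternatives
Concatenation: each choice from group 1 pairs with each from group 2
Total = 2 x 2 = 4

4


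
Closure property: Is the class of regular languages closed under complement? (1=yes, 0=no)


Regular languages are closed under all standard operations:
- Union: Yes (product construction)
- Intersection: Yes (product construction)
- Complement: Yes (swap accept/reject)
- Concatenation: Yes (NFA construction)
Operation: complement -> Closed

1


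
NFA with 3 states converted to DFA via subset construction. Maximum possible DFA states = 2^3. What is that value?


NFA has 3 states
Subset construction: each DFA state = subset of NFA states
Maximum subsets = 2^3
2^3 = 8

8


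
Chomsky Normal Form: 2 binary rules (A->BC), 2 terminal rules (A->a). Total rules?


CNF allows two rule forms:
  A -> BC (binary): 2 rules
  A -> a (terminal): 2 rules
Total = 2 + 2 = 4

4


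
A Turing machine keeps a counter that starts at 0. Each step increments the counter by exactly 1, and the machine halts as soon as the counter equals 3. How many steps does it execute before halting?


Counter starts at 0. Counting sequence:
  Step 1: counter = 1
  Step 2: counter = 2
  Step 3: counter = 3
Counter reached 3 -> halt
Total steps = 3

3


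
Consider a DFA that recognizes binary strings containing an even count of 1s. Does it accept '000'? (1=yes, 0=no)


DFA has 2 states: q_even (start, accept=yes) and q_odd
Processing string '000' character by character:
  Position 0: read '0', 1-count=0 -> q_even (no change)
  Position 1: read '0', 1-count=0 -> q_even (no change)
  Position 2: read '0', 1-count=0 -> q_even (no change)
Final state: q_even, total 1s = 0 (even); the DFA requires an even count -> accept

1


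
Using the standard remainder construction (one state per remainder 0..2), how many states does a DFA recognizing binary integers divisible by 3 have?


Divisibility by 3 is tracked via the remainder mod 3: 0, 1, ..., 2
The construction assigns one state to each remainder
Number of remainders = 3

3


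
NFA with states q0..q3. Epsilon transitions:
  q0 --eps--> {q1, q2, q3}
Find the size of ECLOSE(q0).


Starting from q0
Initialize closure = {q0}
Follow epsilon from q0 -> add q1
Follow epsilon from q0 -> add q2
Follow epsilon from q0 -> add q3
Final closure: {q0, q1, q2, q3}
Size = 4

4


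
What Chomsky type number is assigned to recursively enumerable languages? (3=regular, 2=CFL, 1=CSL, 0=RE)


Chomsky hierarchy levels:
  Type 3: Regular (DFA/NFA/regex)
  Type 2: Context-free (PDA)
  Type 1: Context-sensitive
  Type 0: Recursively enumerable (TM)
'recursively enumerable' corresponds to Type 0

0


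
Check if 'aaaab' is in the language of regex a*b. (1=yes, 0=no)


Pattern: a*b
String: 'aaaab'
Pattern requires: zero or more 'a's followed by exactly one 'b'
Found 4 leading 'a's
Remaining: 'b'
Remaining is exactly 'b' -> match
Result: 1

1


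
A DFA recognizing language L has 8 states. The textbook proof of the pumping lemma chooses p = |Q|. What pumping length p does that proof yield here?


Pumping lemma for regular languages (standard proof):
Take p = |Q|, the number of DFA states.
Any string of length >= |Q| passes through |Q|+1 states while reading its first |Q| symbols,
so by pigeonhole some state repeats, giving the loop that can be pumped.
Here |Q| = 8
Therefore the proof uses p = 8

8


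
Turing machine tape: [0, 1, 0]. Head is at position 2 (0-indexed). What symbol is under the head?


Tape: [0, 1, 0]
Positions: 0 1 2
Values:    0 1 0
Head at position 2
tape[2] = 0

0


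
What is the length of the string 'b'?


String: 'b'
Counting characters:
  'b' appears 1 time(s)
Total length = 0 + 1 = 1

1


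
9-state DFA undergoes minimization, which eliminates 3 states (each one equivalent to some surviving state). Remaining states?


Original DFA: 9 states
Redundant states removed: 3
Minimized states = original - removed
= 9 - 3
= 6

6


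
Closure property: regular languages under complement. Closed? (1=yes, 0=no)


Regular languages are closed under:
- Union (DFA product construction)
- Intersection (DFA product construction)
- Complement (swap accept/reject states)
- Concatenation (NFA construction)
- Kleene star (NFA construction)
complement is in this list
Therefore: closed

1


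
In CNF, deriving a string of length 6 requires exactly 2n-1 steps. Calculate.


Chomsky Normal Form derivation:
String length n = 6
Each step either:
  - Splits a nonterminal into two (n-1 such steps)
  - Converts a nonterminal to terminal (n such steps)
Total = (n-1) + n = 2n - 1
= 2(6) - 1
= 12 - 1
= 11

11


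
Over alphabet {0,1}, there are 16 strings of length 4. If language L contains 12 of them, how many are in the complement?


Alphabet: {0,1}
String length: 4
Total strings of length 4 = 2^4 = 16
Strings in L = 12
Complement = total - |L|
= 16 - 12
= 4

4


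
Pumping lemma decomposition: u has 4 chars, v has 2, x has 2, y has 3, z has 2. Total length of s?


|s| = |u| + |v| + |x| + |y| + |z|
= 4 + 2 + 2 + 3 + 2
= 6 + 2 + 5
= 8 + 5
= 13

13


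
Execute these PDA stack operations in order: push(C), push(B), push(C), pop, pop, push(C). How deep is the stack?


Tracing stack operations:
  push(C) -> stack = [C], depth=1
  push(B) -> stack = [C,B], depth=2
  push(C) -> stack = [C,B,C], depth=3
  pop -> removed C, stack = [C,B], depth=2
  pop -> removed B, stack = [C], depth=1
  push(C) -> stack = [C,C], depth=2
Final depth = 2

2


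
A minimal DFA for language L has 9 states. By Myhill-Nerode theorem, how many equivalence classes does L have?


Myhill-Nerode theorem:
Number of equivalence classes = number of states in minimal DFA
Minimal DFA states = 9
Therefore equivalence classes = 9

9


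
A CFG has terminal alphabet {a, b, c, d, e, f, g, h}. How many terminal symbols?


Terminal symbols: a, b, c, d, e, f, g, h
Counting each: a (#1), b (#2), c (#3), d (#4), e (#5), f (#6), g (#7), h (#8)
Total = 8

8


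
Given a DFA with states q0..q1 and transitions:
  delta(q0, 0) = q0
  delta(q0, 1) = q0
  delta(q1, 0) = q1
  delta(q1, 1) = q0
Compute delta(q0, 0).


Looking up transition function:
delta(q0, 0) in the table
Row: q0, Column: 0
Result: q0

q0


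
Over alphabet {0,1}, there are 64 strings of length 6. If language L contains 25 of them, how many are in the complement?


Alphabet: {0,1}
String length: 6
Total strings of length 6 = 2^6 = 64
Strings in L = 25
Complement = total - |L|
= 64 - 25
= 39

39


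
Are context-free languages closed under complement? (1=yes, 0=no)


CFL closure properties:
  Closed under: union, concatenation, Kleene star
  NOT closed under: intersection, complement
Operation 'complement' is in not-closed list -> No (not closed)

0


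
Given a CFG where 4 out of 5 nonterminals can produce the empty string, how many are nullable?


Nonterminals: {S, A, B, C, D}
A nonterminal is nullable if it can derive epsilon
Counting nullable nonterminals: 4
Total nullable = 4

4


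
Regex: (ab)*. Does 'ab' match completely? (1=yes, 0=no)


Pattern: (ab)*
String: 'ab'
Pattern requires: zero or more repetitions of 'ab'
Pairs: ['ab']
All pairs are 'ab'? Yes
Result: 1

1


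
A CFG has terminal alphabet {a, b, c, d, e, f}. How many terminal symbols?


Terminal symbols: a, b, c, d, e, f
Counting each: a (#1), b (#2), c (#3), d (#4), e (#5), f (#6)
Total = 6

6


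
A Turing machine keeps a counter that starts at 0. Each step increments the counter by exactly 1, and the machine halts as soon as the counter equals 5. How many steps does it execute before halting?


Counter starts at 0. Counting sequence:
  Step 1: counter = 1
  Step 2: counter = 2
  Step 3: counter = 3
  Step 4: counter = 4
  Step 5: counter = 5
Counter reached 5 -> halt
Total steps = 5

5


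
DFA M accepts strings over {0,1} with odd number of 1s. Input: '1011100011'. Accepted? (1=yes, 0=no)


DFA has 2 states: q_even (start, accept=no) and q_odd
Processing string '1011100011' character by character:
  Position 0: read '1', 1-count=1 -> q_odd
  Position 1: read '0', 1-count=1 -> q_odd (no change)
  Position 2: read '1', 1-count=2 -> q_even
  Position 3: read '1', 1-count=3 -> q_odd
  Position 4: read '1', 1-count=4 -> q_even
  Position 5: read '0', 1-count=4 -> q_even (no change)
  Position 6: read '0', 1-count=4 -> q_even (no change)
  Position 7: read '0', 1-count=4 -> q_even (no change)
  Position 8: read '1', 1-count=5 -> q_odd
  Position 9: read '1', 1-count=6 -> q_even
Final state: q_even, total 1s = 6 (even); the DFA requires an odd count -> reject

0


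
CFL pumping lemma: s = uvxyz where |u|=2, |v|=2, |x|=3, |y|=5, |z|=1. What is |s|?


|s| = |u| + |v| + |x| + |y| + |z|
= 2 + 2 + 3 + 5 + 1
= 4 + 3 + 6
= 7 + 6
= 13

13


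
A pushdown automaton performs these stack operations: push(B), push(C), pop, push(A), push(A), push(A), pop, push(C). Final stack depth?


Tracing stack operations:
  push(B) -> stack = [B], depth=1
  push(C) -> stack = [B,C], depth=2
  pop -> removed C, stack = [B], depth=1
  push(A) -> stack = [B,A], depth=2
  push(A) -> stack = [B,A,A], depth=3
  push(A) -> stack = [B,A,A,A], depth=4
  pop -> removed A, stack = [B,A,A], depth=3
  push(C) -> stack = [B,A,A,C], depth=4
Final depth = 4

4


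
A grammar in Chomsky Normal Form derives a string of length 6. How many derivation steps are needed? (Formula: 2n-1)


Chomsky Normal Form derivation:
String length n = 6
Each step either:
  - Splits a nonterminal into two (n-1 such steps)
  - Converts a nonterminal to terminal (n such steps)
Total = (n-1) + n = 2n - 1
= 2(6) - 1
= 12 - 1
= 11

11


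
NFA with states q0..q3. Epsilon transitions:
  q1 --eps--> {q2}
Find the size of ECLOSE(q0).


Starting from q0
Initialize closure = {q0}
q0 has no outgoing epsilon transitions -> nothing to add
Final closure: {q0}
Size = 1

1


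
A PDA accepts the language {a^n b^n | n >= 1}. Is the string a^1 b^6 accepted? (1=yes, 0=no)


Language requires equal numbers of a's and b's
PDA pushes for each 'a', pops for each 'b'
Number of a's = 1
Number of b's = 6
1 != 6 -> Reject

0


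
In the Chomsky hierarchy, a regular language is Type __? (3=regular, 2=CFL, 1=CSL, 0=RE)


Chomsky hierarchy levels:
  Type 3: Regular (DFA/NFA/regex)
  Type 2: Context-free (PDA)
  Type 1: Context-sensitive
  Type 0: Recursively enumerable (TM)
'regular' corresponds to Type 3

3


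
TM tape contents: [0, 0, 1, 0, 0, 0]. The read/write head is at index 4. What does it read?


Tape: [0, 0, 1, 0, 0, 0]
Positions: 0 1 2 3 4 5
Values:    0 0 1 0 0 0
Head at position 4
tape[4] = 0

0


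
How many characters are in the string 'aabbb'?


String: 'aabbb'
Counting characters:
  'a' appears 2 time(s)
  'b' appears 3 time(s)
Total length = 2 + 3 = 5

5


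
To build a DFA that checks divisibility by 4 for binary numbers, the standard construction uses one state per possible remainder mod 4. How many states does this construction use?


Divisibility by 4 is tracked via the remainder mod 4: 0, 1, ..., 3
The construction assigns one state to each remainder
Number of remainders = 4

4


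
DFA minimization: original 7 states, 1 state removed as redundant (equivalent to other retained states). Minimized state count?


Original DFA: 7 states
Redundant states removed: 1
Minimized states = original - removed
= 7 - 1
= 6

6


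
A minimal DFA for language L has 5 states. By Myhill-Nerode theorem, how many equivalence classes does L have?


Myhill-Nerode theorem:
Number of equivalence classes = number of states in minimal DFA
Minimal DFA states = 5
Therefore equivalence classes = 5

5


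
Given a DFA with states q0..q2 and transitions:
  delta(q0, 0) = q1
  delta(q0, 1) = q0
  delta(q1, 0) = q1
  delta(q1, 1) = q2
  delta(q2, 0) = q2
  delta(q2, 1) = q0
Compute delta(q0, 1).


Looking up transition function:
delta(q0, 1) in the table
Row: q0, Column: 1
Result: q0

q0


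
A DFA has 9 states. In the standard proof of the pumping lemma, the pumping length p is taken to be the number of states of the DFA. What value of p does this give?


Pumping lemma for regular languages (standard proof):
Take p = |Q|, the number of DFA states.
Any string of length >= |Q| passes through |Q|+1 states while reading its first |Q| symbols,
so by pigeonhole some state repeats, giving the loop that can be pumped.
Here |Q| = 9
Therefore the proof uses p = 9

9


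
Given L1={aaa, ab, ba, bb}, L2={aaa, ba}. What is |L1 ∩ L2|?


L1 = {aaa, ab, ba, bb}
L2 = {aaa, ba}
Checking each string in L1 against L2:
  'aaa': in L2? Yes
  'ab': in L2? No
  'ba': in L2? Yes
  'bb': in L2? No
Intersection = {aaa, ba}
|L1 ∩ L2| = 2

2


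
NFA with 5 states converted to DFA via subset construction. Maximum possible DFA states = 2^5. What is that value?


NFA has 5 states
Subset construction: each DFA state = subset of NFA states
Maximum subsets = 2^5
2^5 = 32

32


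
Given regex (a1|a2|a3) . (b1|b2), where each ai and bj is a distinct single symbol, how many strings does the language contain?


First group: 3 alternatives
Second group: 2 alternatives
Concatenation: each choice from group 1 pairs with each from group 2
Total = 3 x 2 = 6

6


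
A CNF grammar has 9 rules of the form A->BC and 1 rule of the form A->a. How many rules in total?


CNF allows two rule forms:
  A -> BC (binary): 9 rules
  A -> a (terminal): 1 rule
Total = 9 + 1 = 10

10


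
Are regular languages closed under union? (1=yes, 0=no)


Regular languages are closed under:
- Union (DFA product construction)
- Intersection (DFA product construction)
- Complement (swap accept/reject states)
- Concatenation (NFA construction)
- Kleene star (NFA construction)
union is in this list
Therefore: closed

1


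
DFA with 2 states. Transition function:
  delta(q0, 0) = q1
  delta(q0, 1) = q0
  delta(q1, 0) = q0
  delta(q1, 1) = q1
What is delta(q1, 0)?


Looking up transition function:
delta(q1, 0) in the table
Row: q1, Column: 0
Result: q0

q0


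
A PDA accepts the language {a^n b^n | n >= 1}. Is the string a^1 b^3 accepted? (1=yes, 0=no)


Language requires equal numbers of a's and b's
PDA pushes for each 'a', pops for each 'b'
Number of a's = 1
Number of b's = 3
1 != 3 -> Reject

0


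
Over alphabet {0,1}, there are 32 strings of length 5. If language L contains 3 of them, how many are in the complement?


Alphabet: {0,1}
String length: 5
Total strings of length 5 = 2^5 = 32
Strings in L = 3
Complement = total - |L|
= 32 - 3
= 29

29


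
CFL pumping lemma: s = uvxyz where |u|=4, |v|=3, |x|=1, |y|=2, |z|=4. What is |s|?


|s| = |u| + |v| + |x| + |y| + |z|
= 4 + 3 + 1 + 2 + 4
= 7 + 1 + 6
= 8 + 6
= 14

14


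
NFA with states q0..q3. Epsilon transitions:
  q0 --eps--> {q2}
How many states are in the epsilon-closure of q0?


Starting from q0
Initialize closure = {q0}
Follow epsilon from q0 -> add q2
Final closure: {q0, q2}
Size = 2

2


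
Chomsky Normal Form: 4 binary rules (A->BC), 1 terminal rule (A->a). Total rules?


CNF allows two rule forms:
  A -> BC (binary): 4 rules
  A -> a (terminal): 1 rule
Total = 4 + 1 = 5

5


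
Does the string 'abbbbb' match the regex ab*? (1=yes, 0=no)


Pattern: ab*
String: 'abbbbb'
Pattern requires: exactly one 'a' followed by zero or more 'b's
First char is 'a' -> OK
Rest 'bbbbb': all b's? Yes
Result: 1

1


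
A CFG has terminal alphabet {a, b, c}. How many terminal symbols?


Terminal symbols: a, b, c
Counting each: a (#1), b (#2), c (#3)
Total = 3

3


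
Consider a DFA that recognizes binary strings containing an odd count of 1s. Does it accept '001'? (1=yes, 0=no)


DFA has 2 states: q_even (start, accept=no) and q_odd
Processing string '001' character by character:
  Position 0: read '0', 1-count=0 -> q_even (no change)
  Position 1: read '0', 1-count=0 -> q_even (no change)
  Position 2: read '1', 1-count=1 -> q_odd
Final state: q_odd, total 1s = 1 (odd); the DFA requires an odd count -> accept

1


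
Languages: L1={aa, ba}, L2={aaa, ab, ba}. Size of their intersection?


L1 = {aa, ba}
L2 = {aaa, ab, ba}
Checking each string in L1 against L2:
  'aa': in L2? No
  'ba': in L2? Yes
Intersection = {ba}
|L1 ∩ L2| = 1

1


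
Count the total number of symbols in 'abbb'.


String: 'abbb'
Counting characters:
  'a' appears 1 time(s)
  'b' appears 3 time(s)
Total length = 1 + 3 = 4

4


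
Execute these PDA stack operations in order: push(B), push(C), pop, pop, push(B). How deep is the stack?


Tracing stack operations:
  push(B) -> stack = [B], depth=1
  push(C) -> stack = [B,C], depth=2
  pop -> removed C, stack = [B], depth=1
  pop -> removed B, stack = [], depth=0
  push(B) -> stack = [B], depth=1
Final depth = 1

1


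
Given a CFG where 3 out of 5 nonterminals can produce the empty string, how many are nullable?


Nonterminals: {S, A, B, C, D}
A nonterminal is nullable if it can derive epsilon
Counting nullable nonterminals: 3
Total nullable = 3

3


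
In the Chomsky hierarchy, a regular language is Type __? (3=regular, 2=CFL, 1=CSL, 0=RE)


Chomsky hierarchy levels:
  Type 3: Regular (DFA/NFA/regex)
  Type 2: Context-free (PDA)
  Type 1: Context-sensitive
  Type 0: Recursively enumerable (TM)
'regular' corresponds to Type 3

3


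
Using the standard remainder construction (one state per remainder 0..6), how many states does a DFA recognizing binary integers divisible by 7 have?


Divisibility by 7 is tracked via the remainder mod 7: 0, 1, ..., 6
The construction assigns one state to each remainder
Number of remainders = 7

7
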